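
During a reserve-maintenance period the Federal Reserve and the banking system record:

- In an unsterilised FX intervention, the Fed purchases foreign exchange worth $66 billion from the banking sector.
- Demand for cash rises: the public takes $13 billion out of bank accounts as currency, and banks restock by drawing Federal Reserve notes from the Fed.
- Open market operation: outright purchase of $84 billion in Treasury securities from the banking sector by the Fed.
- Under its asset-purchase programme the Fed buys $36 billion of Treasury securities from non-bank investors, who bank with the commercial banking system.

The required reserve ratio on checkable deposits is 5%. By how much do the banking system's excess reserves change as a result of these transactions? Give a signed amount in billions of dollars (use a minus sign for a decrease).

+$171.85 billion

FX purchase $66 billion: reserves +$66B, deposits 0.
Currency withdrawal $13 billion: reserves −$13B, deposits −$13B.
OMO purchase (from banks) $84 billion: reserves +$84B, deposits 0.
Asset purchase (from non-banks) $36 billion: reserves +$36B, deposits +$36B.
Totals: Δreserves = +$173B, Δdeposits = +$23B.
Δrequired reserves = 5% × +$23B = +$1.15B.
Δexcess reserves = Δreserves − Δrequired = +$173B − (+$1.15B) = +$171.85 billion.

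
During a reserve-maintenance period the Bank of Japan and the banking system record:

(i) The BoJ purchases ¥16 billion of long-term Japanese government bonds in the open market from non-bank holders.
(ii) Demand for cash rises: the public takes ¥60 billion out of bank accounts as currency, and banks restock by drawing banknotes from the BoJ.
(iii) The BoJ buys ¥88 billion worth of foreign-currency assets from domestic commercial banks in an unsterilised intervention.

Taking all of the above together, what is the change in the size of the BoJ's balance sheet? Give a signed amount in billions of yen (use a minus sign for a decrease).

BoJ balance sheet:
  Assets:      Securities +¥16B, Foreign assets +¥88B
  Liabilities: Bank reserves +¥44B, Currency in circulation +¥60B
Change in total BoJ assets = +¥104 billion.

+¥104 billion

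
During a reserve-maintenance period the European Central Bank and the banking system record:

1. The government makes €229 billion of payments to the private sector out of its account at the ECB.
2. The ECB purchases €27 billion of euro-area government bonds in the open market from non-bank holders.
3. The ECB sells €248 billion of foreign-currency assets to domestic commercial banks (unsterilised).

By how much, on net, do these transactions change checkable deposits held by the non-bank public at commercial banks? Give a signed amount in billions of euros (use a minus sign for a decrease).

+€256 billion

Government spending €229 billion: non-bank counterparties' bank balances rise → +€229B.
Asset purchase (from non-banks) €27 billion: non-bank counterparties' bank balances rise → +€27B.
FX sale €248 billion: the counterparty is a bank, so public deposits are unchanged → 0.
Net: 229 + 27 + 0 = +€256 billion.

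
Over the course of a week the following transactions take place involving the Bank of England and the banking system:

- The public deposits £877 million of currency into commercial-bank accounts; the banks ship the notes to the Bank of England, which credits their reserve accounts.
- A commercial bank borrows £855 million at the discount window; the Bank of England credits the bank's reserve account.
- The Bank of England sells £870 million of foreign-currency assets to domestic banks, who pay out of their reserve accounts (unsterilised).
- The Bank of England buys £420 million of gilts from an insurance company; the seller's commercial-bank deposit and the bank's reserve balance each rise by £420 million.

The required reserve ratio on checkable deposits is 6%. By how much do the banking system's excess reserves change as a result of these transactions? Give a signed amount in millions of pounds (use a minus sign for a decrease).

+£1204.18 million

Currency deposit £877 million: reserves +£877M, deposits +£877M.
Discount-window loan £855 million: reserves +£855M, deposits 0.
FX sale £870 million: reserves −£870M, deposits 0.
Asset purchase (from non-banks) £420 million: reserves +£420M, deposits +£420M.
Totals: Δreserves = +£1282M, Δdeposits = +£1297M.
Δrequired reserves = 6% × +£1297M = +£77.82M.
Δexcess reserves = Δreserves − Δrequired = +£1282M − (+£77.82M) = +£1204.18 million.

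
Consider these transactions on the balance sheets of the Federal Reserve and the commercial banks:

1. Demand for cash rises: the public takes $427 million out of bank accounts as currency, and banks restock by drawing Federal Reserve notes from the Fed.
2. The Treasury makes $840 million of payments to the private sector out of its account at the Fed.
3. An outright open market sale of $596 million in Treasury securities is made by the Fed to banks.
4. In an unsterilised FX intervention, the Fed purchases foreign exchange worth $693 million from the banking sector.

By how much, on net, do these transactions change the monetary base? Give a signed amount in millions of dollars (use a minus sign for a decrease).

Fed balance sheet:
  Assets:      Securities −$596M, Foreign assets +$693M
  Liabilities: Bank reserves +$510M, Currency in circulation +$427M, Government deposits −$840M
Monetary base = currency + reserves: +$427M + (+$510M) = +$937 million.

+$937 million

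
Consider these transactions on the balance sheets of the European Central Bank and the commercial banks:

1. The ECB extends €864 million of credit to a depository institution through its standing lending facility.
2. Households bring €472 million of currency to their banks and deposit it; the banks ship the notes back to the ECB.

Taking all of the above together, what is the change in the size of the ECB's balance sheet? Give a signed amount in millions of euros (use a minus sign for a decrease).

Discount-window loan €864 million: an ECB asset is acquired → +€864M.
Currency deposit €472 million: only the composition of liabilities changes → 0.
Net: 864 + 0 = +€864 million.

+€864 million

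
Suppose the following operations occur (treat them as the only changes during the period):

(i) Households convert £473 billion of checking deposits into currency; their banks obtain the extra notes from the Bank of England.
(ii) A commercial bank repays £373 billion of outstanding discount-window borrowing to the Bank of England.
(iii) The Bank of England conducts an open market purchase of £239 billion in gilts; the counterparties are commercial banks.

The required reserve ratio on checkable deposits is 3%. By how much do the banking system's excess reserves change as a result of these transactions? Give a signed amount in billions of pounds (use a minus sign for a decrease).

-£592.81 billion

Currency withdrawal £473 billion: reserves −£473B, deposits −£473B.
Discount-window repayment £373 billion: reserves −£373B, deposits 0.
OMO purchase (from banks) £239 billion: reserves +£239B, deposits 0.
Totals: Δreserves = −£607B, Δdeposits = −£473B.
Δrequired reserves = 3% × −£473B = −£14.19B.
Δexcess reserves = Δreserves − Δrequired = −£607B − (−£14.19B) = -£592.81 billion.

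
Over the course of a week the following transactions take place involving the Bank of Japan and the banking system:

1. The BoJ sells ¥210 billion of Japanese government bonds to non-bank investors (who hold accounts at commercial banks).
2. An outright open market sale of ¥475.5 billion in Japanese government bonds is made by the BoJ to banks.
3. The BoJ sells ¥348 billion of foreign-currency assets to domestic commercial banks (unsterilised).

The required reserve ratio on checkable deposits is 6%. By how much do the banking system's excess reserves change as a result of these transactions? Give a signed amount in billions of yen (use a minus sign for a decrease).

-¥1020.9 billion

Asset sale (to non-banks) ¥210 billion: reserves −¥210B, deposits −¥210B.
OMO sale (to banks) ¥475.5 billion: reserves −¥475.5B, deposits 0.
FX sale ¥348 billion: reserves −¥348B, deposits 0.
Totals: Δreserves = −¥1033.5B, Δdeposits = −¥210B.
Δrequired reserves = 6% × −¥210B = −¥12.6B.
Δexcess reserves = Δreserves − Δrequired = −¥1033.5B − (−¥12.6B) = -¥1020.9 billion.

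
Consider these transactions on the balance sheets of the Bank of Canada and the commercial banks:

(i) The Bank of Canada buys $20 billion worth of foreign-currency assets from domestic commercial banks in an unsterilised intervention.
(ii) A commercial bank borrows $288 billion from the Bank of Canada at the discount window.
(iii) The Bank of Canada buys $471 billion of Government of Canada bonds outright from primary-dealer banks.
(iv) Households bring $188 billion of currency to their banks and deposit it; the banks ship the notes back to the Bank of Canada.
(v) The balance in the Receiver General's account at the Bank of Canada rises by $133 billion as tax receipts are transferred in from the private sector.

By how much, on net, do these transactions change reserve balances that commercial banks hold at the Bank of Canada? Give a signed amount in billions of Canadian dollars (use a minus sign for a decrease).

FX purchase $20 billion: the Bank of Canada pays by crediting reserve accounts → +$20B.
Discount-window loan $288 billion: the loan is credited to the bank's reserve account → +$288B.
OMO purchase (from banks) $471 billion: the Bank of Canada pays by crediting reserve accounts → +$471B.
Currency deposit $188 billion: returned notes are swapped for reserve credit → +$188B.
Government account inflow $133 billion: funds move from bank reserves into the government account → −$133B.
Net: 20 + 288 + 471 + 188 − 133 = +$834 billion.

+$834 billion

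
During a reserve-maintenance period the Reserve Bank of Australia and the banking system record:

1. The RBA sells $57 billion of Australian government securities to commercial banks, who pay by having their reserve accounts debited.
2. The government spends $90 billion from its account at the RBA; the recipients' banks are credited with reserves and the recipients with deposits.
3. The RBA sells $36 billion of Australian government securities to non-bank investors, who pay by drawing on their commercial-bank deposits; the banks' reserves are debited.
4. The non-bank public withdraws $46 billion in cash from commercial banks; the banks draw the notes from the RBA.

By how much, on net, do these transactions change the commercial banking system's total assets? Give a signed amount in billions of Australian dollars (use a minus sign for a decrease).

OMO sale (to banks) $57 billion: just an asset swap on bank balance sheets → 0.
Government spending $90 billion: bank balance sheets expand → +$90B.
Asset sale (to non-banks) $36 billion: bank balance sheets shrink → −$36B.
Currency withdrawal $46 billion: bank balance sheets shrink → −$46B.
Net: 0 + 90 − 36 − 46 = +$8 billion.

+$8 billion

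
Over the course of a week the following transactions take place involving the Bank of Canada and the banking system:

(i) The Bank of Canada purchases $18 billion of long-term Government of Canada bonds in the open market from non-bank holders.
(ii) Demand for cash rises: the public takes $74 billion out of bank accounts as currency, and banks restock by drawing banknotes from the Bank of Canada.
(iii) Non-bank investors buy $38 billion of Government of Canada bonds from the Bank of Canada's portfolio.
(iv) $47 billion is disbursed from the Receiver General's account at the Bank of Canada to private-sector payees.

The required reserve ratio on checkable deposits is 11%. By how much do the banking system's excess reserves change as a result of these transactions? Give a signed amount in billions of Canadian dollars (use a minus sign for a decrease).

-$41.83 billion

Asset purchase (from non-banks) $18 billion: reserves +$18B, deposits +$18B.
Currency withdrawal $74 billion: reserves −$74B, deposits −$74B.
Asset sale (to non-banks) $38 billion: reserves −$38B, deposits −$38B.
Government spending $47 billion: reserves +$47B, deposits +$47B.
Totals: Δreserves = −$47B, Δdeposits = −$47B.
Δrequired reserves = 11% × −$47B = −$5.17B.
Δexcess reserves = Δreserves − Δrequired = −$47B − (−$5.17B) = -$41.83 billion.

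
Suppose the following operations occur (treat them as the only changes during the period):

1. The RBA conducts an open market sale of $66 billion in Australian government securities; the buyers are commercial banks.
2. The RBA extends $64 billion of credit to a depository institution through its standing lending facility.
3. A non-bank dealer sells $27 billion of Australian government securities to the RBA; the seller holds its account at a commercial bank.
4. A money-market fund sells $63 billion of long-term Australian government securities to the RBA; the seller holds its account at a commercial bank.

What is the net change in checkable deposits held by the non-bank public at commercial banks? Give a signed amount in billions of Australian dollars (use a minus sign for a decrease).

+$90 billion

RBA balance sheet:
  Assets:      Securities +$24B, Loans to banks +$64B
  Liabilities: Bank reserves +$88B
Commercial banking system:
  Assets:      Reserves at CB +$88B, Securities +$66B
  Liabilities: Checkable deposits +$90B, Borrowings from CB +$64B
So the change in checkable deposits held by the non-bank public at commercial banks is +$90 billion.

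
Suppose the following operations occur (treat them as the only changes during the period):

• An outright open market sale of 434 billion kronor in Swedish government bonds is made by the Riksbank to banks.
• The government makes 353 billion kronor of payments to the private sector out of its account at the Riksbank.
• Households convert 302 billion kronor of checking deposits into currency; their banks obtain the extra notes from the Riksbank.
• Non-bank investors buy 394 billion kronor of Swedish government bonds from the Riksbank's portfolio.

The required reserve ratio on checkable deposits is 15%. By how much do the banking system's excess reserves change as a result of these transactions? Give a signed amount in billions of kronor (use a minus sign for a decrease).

OMO sale (to banks) 434 billion kronor: reserves −434B, deposits 0.
Government spending 353 billion kronor: reserves +353B, deposits +353B.
Currency withdrawal 302 billion kronor: reserves −302B, deposits −302B.
Asset sale (to non-banks) 394 billion kronor: reserves −394B, deposits −394B.
Totals: Δreserves = −777B, Δdeposits = −343B.
Δrequired reserves = 15% × −343B = −51.45B.
Δexcess reserves = Δreserves − Δrequired = −777B − (−51.45B) = -725.55 billion.

-725.55 billion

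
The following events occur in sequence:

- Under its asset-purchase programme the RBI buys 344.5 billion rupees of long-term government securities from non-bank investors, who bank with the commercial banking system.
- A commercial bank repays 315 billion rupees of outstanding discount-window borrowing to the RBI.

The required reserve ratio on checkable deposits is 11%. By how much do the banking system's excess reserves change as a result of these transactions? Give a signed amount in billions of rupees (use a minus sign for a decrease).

-8.395 billion

Asset purchase (from non-banks) 344.5 billion rupees: reserves +344.5B, deposits +344.5B.
Discount-window repayment 315 billion rupees: reserves −315B, deposits 0.
Totals: Δreserves = +29.5B, Δdeposits = +344.5B.
Δrequired reserves = 11% × +344.5B = +37.895B.
Δexcess reserves = Δreserves − Δrequired = +29.5B − (+37.895B) = -8.395 billion.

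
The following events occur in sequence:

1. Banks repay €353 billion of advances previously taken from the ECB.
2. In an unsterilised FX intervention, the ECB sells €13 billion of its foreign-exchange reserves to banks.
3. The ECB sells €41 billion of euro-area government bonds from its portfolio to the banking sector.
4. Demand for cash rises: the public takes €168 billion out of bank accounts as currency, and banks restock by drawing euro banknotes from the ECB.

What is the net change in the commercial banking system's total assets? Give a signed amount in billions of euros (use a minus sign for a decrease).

-€521 billion

ECB balance sheet:
  Assets:      Securities −€41B, Loans to banks −€353B, Foreign assets −€13B
  Liabilities: Bank reserves −€575B, Currency in circulation +€168B
Commercial banking system:
  Assets:      Reserves at CB −€575B, Securities +€41B, Foreign assets +€13B
  Liabilities: Checkable deposits −€168B, Borrowings from CB −€353B
Change in total bank assets = -€521 billion.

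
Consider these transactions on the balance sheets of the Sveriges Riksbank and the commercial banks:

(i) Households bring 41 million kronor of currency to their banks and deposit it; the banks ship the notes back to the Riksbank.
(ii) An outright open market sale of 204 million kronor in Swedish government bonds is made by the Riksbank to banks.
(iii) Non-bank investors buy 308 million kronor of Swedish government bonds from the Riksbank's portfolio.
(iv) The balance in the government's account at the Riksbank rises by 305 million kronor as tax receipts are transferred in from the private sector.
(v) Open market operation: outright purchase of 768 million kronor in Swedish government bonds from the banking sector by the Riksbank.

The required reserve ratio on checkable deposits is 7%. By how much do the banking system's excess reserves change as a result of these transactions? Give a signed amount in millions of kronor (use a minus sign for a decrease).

+32.04 million

Currency deposit 41 million kronor: reserves +41M, deposits +41M.
OMO sale (to banks) 204 million kronor: reserves −204M, deposits 0.
Asset sale (to non-banks) 308 million kronor: reserves −308M, deposits −308M.
Government account inflow 305 million kronor: reserves −305M, deposits −305M.
OMO purchase (from banks) 768 million kronor: reserves +768M, deposits 0.
Totals: Δreserves = −8M, Δdeposits = −572M.
Δrequired reserves = 7% × −572M = −40.04M.
Δexcess reserves = Δreserves − Δrequired = −8M − (−40.04M) = +32.04 million.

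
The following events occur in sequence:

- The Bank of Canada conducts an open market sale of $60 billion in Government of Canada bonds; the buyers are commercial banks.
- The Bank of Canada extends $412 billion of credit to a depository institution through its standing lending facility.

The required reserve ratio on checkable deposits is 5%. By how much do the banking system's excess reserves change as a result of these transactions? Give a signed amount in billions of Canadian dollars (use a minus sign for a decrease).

OMO sale (to banks) $60 billion: reserves −$60B, deposits 0.
Discount-window loan $412 billion: reserves +$412B, deposits 0.
Totals: Δreserves = +$352B, Δdeposits = 0.
Δrequired reserves = 5% × 0 = 0.
Δexcess reserves = Δreserves − Δrequired = +$352B − (0) = +$352 billion.

+$352 billion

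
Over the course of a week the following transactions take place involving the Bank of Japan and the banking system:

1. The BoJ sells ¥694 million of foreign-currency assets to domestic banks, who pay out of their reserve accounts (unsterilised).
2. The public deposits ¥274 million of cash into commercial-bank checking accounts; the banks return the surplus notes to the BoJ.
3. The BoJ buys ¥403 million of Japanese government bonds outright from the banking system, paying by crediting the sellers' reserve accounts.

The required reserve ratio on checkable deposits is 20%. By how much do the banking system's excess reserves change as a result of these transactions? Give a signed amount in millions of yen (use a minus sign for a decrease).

-¥71.8 million

FX sale ¥694 million: reserves −¥694M, deposits 0.
Currency deposit ¥274 million: reserves +¥274M, deposits +¥274M.
OMO purchase (from banks) ¥403 million: reserves +¥403M, deposits 0.
Totals: Δreserves = −¥17M, Δdeposits = +¥274M.
Δrequired reserves = 20% × +¥274M = +¥54.8M.
Δexcess reserves = Δreserves − Δrequired = −¥17M − (+¥54.8M) = -¥71.8 million.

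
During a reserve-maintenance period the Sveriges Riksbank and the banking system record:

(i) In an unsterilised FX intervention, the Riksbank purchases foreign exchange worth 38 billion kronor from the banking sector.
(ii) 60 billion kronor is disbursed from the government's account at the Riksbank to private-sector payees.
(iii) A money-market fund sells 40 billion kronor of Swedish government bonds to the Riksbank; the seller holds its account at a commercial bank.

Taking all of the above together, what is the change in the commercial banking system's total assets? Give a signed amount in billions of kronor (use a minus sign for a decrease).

+100 billion

FX purchase 38 billion kronor: just an asset swap on bank balance sheets → 0.
Government spending 60 billion kronor: bank balance sheets expand → +60B.
Asset purchase (from non-banks) 40 billion kronor: bank balance sheets expand → +40B.
Net: 0 + 60 + 40 = +100 billion.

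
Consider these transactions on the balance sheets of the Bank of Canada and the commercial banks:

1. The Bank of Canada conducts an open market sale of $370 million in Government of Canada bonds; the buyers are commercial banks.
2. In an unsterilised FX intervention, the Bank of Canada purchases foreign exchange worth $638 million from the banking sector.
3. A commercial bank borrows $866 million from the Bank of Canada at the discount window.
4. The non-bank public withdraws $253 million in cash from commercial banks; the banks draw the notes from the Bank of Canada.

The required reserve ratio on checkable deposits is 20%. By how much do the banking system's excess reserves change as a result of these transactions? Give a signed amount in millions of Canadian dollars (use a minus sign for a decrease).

OMO sale (to banks) $370 million: reserves −$370M, deposits 0.
FX purchase $638 million: reserves +$638M, deposits 0.
Discount-window loan $866 million: reserves +$866M, deposits 0.
Currency withdrawal $253 million: reserves −$253M, deposits −$253M.
Totals: Δreserves = +$881M, Δdeposits = −$253M.
Δrequired reserves = 20% × −$253M = −$50.6M.
Δexcess reserves = Δreserves − Δrequired = +$881M − (−$50.6M) = +$931.6 million.

+$931.6 million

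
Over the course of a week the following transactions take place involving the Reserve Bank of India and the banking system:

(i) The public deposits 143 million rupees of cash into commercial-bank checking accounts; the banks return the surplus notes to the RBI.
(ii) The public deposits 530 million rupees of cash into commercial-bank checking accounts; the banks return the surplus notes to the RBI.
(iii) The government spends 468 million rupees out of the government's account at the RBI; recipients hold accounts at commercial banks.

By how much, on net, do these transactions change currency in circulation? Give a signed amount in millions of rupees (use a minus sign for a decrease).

-673 million

RBI balance sheet:
  Assets:      no change
  Liabilities: Bank reserves +1141M, Currency in circulation −673M, Government deposits −468M
Commercial banking system:
  Assets:      Reserves at CB +1141M
  Liabilities: Checkable deposits +1141M
So the change in currency in circulation is -673 million.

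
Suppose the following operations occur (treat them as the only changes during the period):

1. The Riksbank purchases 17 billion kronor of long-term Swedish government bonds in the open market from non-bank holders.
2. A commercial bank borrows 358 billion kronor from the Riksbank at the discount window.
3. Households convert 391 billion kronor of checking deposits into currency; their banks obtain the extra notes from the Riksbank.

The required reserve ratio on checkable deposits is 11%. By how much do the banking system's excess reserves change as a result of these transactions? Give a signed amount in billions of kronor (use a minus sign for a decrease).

Asset purchase (from non-banks) 17 billion kronor: reserves +17B, deposits +17B.
Discount-window loan 358 billion kronor: reserves +358B, deposits 0.
Currency withdrawal 391 billion kronor: reserves −391B, deposits −391B.
Totals: Δreserves = −16B, Δdeposits = −374B.
Δrequired reserves = 11% × −374B = −41.14B.
Δexcess reserves = Δreserves − Δrequired = −16B − (−41.14B) = +25.14 billion.

+25.14 billion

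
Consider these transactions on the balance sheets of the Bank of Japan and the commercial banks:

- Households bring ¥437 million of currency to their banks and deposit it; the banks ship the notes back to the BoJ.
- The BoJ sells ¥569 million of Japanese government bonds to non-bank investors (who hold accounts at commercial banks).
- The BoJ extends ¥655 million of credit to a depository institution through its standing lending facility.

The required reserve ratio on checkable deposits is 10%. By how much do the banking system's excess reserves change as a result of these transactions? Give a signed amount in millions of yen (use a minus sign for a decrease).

Currency deposit ¥437 million: reserves +¥437M, deposits +¥437M.
Asset sale (to non-banks) ¥569 million: reserves −¥569M, deposits −¥569M.
Discount-window loan ¥655 million: reserves +¥655M, deposits 0.
Totals: Δreserves = +¥523M, Δdeposits = −¥132M.
Δrequired reserves = 10% × −¥132M = −¥13.2M.
Δexcess reserves = Δreserves − Δrequired = +¥523M − (−¥13.2M) = +¥536.2 million.

+¥536.2 million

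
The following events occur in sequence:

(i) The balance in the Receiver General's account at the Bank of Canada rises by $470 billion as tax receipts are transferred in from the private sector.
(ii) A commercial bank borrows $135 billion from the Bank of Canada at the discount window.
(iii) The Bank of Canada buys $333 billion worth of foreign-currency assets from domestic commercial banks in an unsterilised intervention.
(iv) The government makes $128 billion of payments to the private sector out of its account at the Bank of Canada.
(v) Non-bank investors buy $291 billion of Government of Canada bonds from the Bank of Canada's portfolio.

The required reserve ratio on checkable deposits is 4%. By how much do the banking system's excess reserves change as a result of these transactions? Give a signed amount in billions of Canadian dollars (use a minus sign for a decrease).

Government account inflow $470 billion: reserves −$470B, deposits −$470B.
Discount-window loan $135 billion: reserves +$135B, deposits 0.
FX purchase $333 billion: reserves +$333B, deposits 0.
Government spending $128 billion: reserves +$128B, deposits +$128B.
Asset sale (to non-banks) $291 billion: reserves −$291B, deposits −$291B.
Totals: Δreserves = −$165B, Δdeposits = −$633B.
Δrequired reserves = 4% × −$633B = −$25.32B.
Δexcess reserves = Δreserves − Δrequired = −$165B − (−$25.32B) = -$139.68 billion.

-$139.68 billion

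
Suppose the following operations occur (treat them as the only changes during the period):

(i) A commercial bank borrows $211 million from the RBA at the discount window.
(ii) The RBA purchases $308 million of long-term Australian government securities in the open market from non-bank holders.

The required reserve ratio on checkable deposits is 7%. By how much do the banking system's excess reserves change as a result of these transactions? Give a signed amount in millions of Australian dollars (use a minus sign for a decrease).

+$497.44 million

Discount-window loan $211 million: reserves +$211M, deposits 0.
Asset purchase (from non-banks) $308 million: reserves +$308M, deposits +$308M.
Totals: Δreserves = +$519M, Δdeposits = +$308M.
Δrequired reserves = 7% × +$308M = +$21.56M.
Δexcess reserves = Δreserves − Δrequired = +$519M − (+$21.56M) = +$497.44 million.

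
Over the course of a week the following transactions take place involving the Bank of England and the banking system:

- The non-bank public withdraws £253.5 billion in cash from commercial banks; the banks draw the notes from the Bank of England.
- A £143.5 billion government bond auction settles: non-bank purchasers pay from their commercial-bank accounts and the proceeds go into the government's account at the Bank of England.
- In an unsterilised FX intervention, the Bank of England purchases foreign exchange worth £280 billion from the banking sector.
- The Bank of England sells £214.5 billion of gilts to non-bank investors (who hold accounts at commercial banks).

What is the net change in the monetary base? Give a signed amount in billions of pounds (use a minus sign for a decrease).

-£78 billion

Currency withdrawal £253.5 billion: just a shift between currency and reserves — both are base money → 0.
Government account inflow £143.5 billion: reserves shift to a non-base liability → −£143.5B.
FX purchase £280 billion: Bank of England balance sheet expands → +£280B.
Asset sale (to non-banks) £214.5 billion: Bank of England balance sheet contracts → −£214.5B.
Net: 0 − 143.5 + 280 − 214.5 = -£78 billion.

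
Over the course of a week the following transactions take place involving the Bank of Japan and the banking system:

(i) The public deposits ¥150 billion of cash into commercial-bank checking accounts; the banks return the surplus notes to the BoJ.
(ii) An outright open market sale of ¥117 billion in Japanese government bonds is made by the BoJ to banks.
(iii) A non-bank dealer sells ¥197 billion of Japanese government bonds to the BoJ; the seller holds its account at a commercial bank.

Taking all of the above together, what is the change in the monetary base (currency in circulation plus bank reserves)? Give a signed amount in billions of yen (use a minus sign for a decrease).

+¥80 billion

Currency deposit ¥150 billion: just a shift between currency and reserves — both are base money → 0.
OMO sale (to banks) ¥117 billion: BoJ balance sheet contracts → −¥117B.
Asset purchase (from non-banks) ¥197 billion: BoJ balance sheet expands → +¥197B.
Net: 0 − 117 + 197 = +¥80 billion.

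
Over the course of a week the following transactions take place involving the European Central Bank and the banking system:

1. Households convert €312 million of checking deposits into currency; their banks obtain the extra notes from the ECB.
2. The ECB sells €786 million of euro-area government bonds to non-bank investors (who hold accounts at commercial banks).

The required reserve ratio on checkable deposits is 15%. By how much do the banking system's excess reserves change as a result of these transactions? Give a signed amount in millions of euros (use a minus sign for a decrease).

-€933.3 million

Currency withdrawal €312 million: reserves −€312M, deposits −€312M.
Asset sale (to non-banks) €786 million: reserves −€786M, deposits −€786M.
Totals: Δreserves = −€1098M, Δdeposits = −€1098M.
Δrequired reserves = 15% × −€1098M = −€164.7M.
Δexcess reserves = Δreserves − Δrequired = −€1098M − (−€164.7M) = -€933.3 million.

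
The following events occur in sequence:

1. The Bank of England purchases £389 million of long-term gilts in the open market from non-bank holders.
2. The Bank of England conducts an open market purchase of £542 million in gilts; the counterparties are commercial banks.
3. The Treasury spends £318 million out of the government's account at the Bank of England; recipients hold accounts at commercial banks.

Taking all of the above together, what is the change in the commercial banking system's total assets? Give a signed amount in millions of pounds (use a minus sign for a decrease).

+£707 million

Bank of England balance sheet:
  Assets:      Securities +£931M
  Liabilities: Bank reserves +£1249M, Government deposits −£318M
Commercial banking system:
  Assets:      Reserves at CB +£1249M, Securities −£542M
  Liabilities: Checkable deposits +£707M
Change in total bank assets = +£707 million.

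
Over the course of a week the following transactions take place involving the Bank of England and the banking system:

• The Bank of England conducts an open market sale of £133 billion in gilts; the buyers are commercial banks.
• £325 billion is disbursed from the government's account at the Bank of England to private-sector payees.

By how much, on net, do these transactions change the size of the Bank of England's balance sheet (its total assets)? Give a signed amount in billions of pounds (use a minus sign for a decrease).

Bank of England balance sheet:
  Assets:      Securities −£133B
  Liabilities: Bank reserves +£192B, Government deposits −£325B
Change in total Bank of England assets = -£133 billion.

-£133 billion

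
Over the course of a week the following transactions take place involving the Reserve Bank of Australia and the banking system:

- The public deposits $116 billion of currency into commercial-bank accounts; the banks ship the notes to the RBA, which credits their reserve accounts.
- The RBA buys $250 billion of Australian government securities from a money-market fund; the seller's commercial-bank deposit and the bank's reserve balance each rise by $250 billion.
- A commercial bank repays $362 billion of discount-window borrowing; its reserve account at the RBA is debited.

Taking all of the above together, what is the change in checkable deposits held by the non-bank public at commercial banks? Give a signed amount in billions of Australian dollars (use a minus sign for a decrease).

+$366 billion

RBA balance sheet:
  Assets:      Securities +$250B, Loans to banks −$362B
  Liabilities: Bank reserves +$4B, Currency in circulation −$116B
Commercial banking system:
  Assets:      Reserves at CB +$4B
  Liabilities: Checkable deposits +$366B, Borrowings from CB −$362B
So the change in checkable deposits held by the non-bank public at commercial banks is +$366 billion.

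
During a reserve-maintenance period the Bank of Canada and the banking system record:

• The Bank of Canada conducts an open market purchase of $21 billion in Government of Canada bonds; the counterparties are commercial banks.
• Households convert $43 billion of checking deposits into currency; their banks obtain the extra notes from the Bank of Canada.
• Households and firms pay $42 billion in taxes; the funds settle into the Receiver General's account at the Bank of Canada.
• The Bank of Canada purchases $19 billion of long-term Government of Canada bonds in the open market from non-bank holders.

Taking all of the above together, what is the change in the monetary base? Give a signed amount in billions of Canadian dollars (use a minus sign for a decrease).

-$2 billion

OMO purchase (from banks) $21 billion: Bank of Canada balance sheet expands → +$21B.
Currency withdrawal $43 billion: just a shift between currency and reserves — both are base money → 0.
Government account inflow $42 billion: reserves shift to a non-base liability → −$42B.
Asset purchase (from non-banks) $19 billion: Bank of Canada balance sheet expands → +$19B.
Net: 21 + 0 − 42 + 19 = -$2 billion.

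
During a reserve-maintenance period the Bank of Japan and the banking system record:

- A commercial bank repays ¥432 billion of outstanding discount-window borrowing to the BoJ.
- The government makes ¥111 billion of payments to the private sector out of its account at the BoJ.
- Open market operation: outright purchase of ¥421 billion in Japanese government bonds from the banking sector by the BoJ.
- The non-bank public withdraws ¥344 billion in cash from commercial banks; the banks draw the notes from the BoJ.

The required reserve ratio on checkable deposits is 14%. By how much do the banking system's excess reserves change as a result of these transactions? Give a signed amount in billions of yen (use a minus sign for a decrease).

Discount-window repayment ¥432 billion: reserves −¥432B, deposits 0.
Government spending ¥111 billion: reserves +¥111B, deposits +¥111B.
OMO purchase (from banks) ¥421 billion: reserves +¥421B, deposits 0.
Currency withdrawal ¥344 billion: reserves −¥344B, deposits −¥344B.
Totals: Δreserves = −¥244B, Δdeposits = −¥233B.
Δrequired reserves = 14% × −¥233B = −¥32.62B.
Δexcess reserves = Δreserves − Δrequired = −¥244B − (−¥32.62B) = -¥211.38 billion.

-¥211.38 billion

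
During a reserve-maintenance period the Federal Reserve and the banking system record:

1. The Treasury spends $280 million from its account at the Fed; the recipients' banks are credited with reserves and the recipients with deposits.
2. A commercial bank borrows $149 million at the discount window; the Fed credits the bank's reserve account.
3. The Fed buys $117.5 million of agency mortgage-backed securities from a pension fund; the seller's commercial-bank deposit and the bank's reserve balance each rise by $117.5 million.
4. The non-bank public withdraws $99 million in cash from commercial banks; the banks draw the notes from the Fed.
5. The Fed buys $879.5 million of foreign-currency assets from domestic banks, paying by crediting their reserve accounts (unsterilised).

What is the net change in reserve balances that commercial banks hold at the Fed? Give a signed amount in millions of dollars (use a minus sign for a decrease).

Fed balance sheet:
  Assets:      Securities +$117.5M, Loans to banks +$149M, Foreign assets +$879.5M
  Liabilities: Bank reserves +$1327M, Currency in circulation +$99M, Government deposits −$280M
So the change in reserve balances that commercial banks hold at the Fed is +$1327 million.

+$1327 million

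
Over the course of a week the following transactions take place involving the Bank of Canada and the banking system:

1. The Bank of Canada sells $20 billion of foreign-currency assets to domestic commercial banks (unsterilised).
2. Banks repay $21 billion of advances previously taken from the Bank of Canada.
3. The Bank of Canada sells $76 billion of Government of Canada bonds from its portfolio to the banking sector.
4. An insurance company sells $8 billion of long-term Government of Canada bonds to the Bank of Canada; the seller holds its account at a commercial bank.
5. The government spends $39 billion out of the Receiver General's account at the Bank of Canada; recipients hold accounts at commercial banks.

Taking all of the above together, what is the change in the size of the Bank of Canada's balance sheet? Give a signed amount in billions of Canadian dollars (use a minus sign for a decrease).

-$109 billion

FX sale $20 billion: a Bank of Canada asset is shed → −$20B.
Discount-window repayment $21 billion: a Bank of Canada asset is shed → −$21B.
OMO sale (to banks) $76 billion: a Bank of Canada asset is shed → −$76B.
Asset purchase (from non-banks) $8 billion: a Bank of Canada asset is acquired → +$8B.
Government spending $39 billion: only the composition of liabilities changes → 0.
Net: −20 − 21 − 76 + 8 + 0 = -$109 billion.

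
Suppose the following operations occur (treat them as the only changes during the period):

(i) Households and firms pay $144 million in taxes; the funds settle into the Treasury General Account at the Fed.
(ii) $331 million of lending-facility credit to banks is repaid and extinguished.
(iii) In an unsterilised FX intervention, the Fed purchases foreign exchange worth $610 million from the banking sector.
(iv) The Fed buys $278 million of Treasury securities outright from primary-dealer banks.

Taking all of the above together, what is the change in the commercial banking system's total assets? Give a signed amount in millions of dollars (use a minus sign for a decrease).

-$475 million

Government account inflow $144 million: bank balance sheets shrink → −$144M.
Discount-window repayment $331 million: bank balance sheets shrink → −$331M.
FX purchase $610 million: just an asset swap on bank balance sheets → 0.
OMO purchase (from banks) $278 million: just an asset swap on bank balance sheets → 0.
Net: −144 − 331 + 0 + 0 = -$475 million.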